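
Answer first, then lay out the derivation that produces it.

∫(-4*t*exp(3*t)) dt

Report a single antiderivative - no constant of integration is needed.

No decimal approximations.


The answer is -4*t*exp(3*t)/3 + 4*exp(3*t)/9.
Step 1. Integrate ∫(-4*t*exp(3*t)) dt by parts with u = t, dv = (-4*exp(3*t)) dt, so v = -4*exp(3*t)/3: now -4*t*exp(3*t)/3 + ∫(4*exp(3*t)/3) dt.
Step 2. Evaluate the standard form: now -4*t*exp(3*t)/3 + 4*exp(3*t)/9.
Answer: -4*t*exp(3*t)/3 + 4*exp(3*t)/9.


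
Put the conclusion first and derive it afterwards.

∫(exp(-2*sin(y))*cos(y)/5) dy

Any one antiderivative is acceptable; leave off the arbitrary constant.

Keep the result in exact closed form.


The answer is -exp(-2*sin(y))/10.
Step 1. Substitute u = sin(y), turning ∫(exp(-2*sin(y))*cos(y)/5) dy into ∫(exp(-2*u)/5) du: now ∫(exp(-2*u)/5) du.
Step 2. Evaluate the standard form: now -exp(-2*u)/10.
Step 3. Substitute back u = sin(y): now -exp(-2*sin(y))/10.
Answer: -exp(-2*sin(y))/10.


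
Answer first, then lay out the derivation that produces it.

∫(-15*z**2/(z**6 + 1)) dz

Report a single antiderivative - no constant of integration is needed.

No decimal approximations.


The answer is -5*atan(z**3).
Step 1. Substitute u = z**3, turning ∫(-15*z**2/(z**6 + 1)) dz into ∫(-5/(u**2 + 1)) du: now ∫(-5/(u**2 + 1)) du.
Step 2. Evaluate the standard form: now -5*atan(u).
Step 3. Substitute back u = z**3: now -5*atan(z**3).
Answer: -5*atan(z**3).


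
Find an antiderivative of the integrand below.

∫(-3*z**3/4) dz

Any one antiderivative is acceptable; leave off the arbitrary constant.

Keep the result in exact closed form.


Answer: -3*z**4/16.


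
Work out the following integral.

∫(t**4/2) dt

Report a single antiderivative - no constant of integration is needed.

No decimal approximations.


Answer: t**5/10.


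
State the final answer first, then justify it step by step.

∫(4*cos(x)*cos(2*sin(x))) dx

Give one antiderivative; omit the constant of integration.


The answer is 2*sin(2*sin(x)).
Step 1. Substitute u = sin(x), turning ∫(4*cos(x)*cos(2*sin(x))) dx into ∫(4*cos(2*u)) du: now ∫(4*cos(2*u)) du.
Step 2. Evaluate the standard form: now 2*sin(2*u).
Step 3. Substitute back u = sin(x): now 2*sin(2*sin(x)).
Answer: 2*sin(2*sin(x)).


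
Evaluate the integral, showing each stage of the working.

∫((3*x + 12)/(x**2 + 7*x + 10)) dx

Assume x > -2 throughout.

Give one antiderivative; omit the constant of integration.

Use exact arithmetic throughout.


Step 1. Decompose ∫((3*x + 12)/(x**2 + 7*x + 10)) dx by partial fractions, (3*x + 12)/(x**2 + 7*x + 10) = 1/(x + 5) + 2/(x + 2): now ∫(2/(x + 2)) dx + ∫(1/(x + 5)) dx.
Step 2. Evaluate the standard form [assuming x > -2]: now 2*log(x + 2) + ∫(1/(x + 5)) dx.
Step 3. Evaluate the standard form [assuming x > -5]: now 2*log(x + 2) + log(x + 5).
Answer: 2*log(x + 2) + log(x + 5).


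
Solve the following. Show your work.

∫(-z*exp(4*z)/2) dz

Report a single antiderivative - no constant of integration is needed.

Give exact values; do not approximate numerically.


Step 1. Integrate ∫(-z*exp(4*z)/2) dz by parts with u = z, dv = (-exp(4*z)/2) dz, so v = -exp(4*z)/8: now -z*exp(4*z)/8 + ∫(exp(4*z)/8) dz.
Step 2. Evaluate the standard form: now -z*exp(4*z)/8 + exp(4*z)/32.
Answer: -z*exp(4*z)/8 + exp(4*z)/32.


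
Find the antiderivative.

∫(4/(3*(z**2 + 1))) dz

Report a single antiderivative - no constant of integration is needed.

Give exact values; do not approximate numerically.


Answer: 4*atan(z)/3.


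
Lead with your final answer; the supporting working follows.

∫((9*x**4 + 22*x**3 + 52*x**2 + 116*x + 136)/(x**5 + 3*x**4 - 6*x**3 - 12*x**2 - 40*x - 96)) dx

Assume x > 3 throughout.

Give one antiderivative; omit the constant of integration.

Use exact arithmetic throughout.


The answer is 5*log(x - 3) - log(x + 2) + 5*log(x + 4) - atan(x/2).
Step 1. Decompose ∫((9*x**4 + 22*x**3 + 52*x**2 + 116*x + 136)/(x**5 + 3*x**4 - 6*x**3 - 12*x**2 - 40*x - 96)) dx by partial fractions, (9*x**4 + 22*x**3 + 52*x**2 + 116*x + 136)/(x**5 + 3*x**4 - 6*x**3 - 12*x**2 - 40*x - 96) = -2/(x**2 + 4) + 5/(x + 4) - 1/(x + 2) + 5/(x - 3): now ∫(5/(x - 3)) dx + ∫(-1/(x + 2)) dx + ∫(5/(x + 4)) dx + ∫(-2/(x**2 + 4)) dx.
Step 2. Evaluate the standard form [assuming x > -2]: now -log(x + 2) + ∫(5/(x - 3)) dx + ∫(5/(x + 4)) dx + ∫(-2/(x**2 + 4)) dx.
Step 3. Evaluate the standard form [assuming x > -4]: now -log(x + 2) + 5*log(x + 4) + ∫(5/(x - 3)) dx + ∫(-2/(x**2 + 4)) dx.
Step 4. Evaluate the standard form [assuming x > 3]: now 5*log(x - 3) - log(x + 2) + 5*log(x + 4) + ∫(-2/(x**2 + 4)) dx.
Step 5. Evaluate the standard form: now 5*log(x - 3) - log(x + 2) + 5*log(x + 4) - atan(x/2).
Answer: 5*log(x - 3) - log(x + 2) + 5*log(x + 4) - atan(x/2).


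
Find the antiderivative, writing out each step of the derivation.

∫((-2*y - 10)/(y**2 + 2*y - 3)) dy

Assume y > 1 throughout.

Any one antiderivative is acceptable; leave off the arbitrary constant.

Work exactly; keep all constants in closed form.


Step 1. Decompose ∫((-2*y - 10)/(y**2 + 2*y - 3)) dy by partial fractions, (-2*y - 10)/(y**2 + 2*y - 3) = 1/(y + 3) - 3/(y - 1): now ∫(-3/(y - 1)) dy + ∫(1/(y + 3)) dy.
Step 2. Evaluate the standard form [assuming y > 1]: now -3*log(y - 1) + ∫(1/(y + 3)) dy.
Step 3. Evaluate the standard form [assuming y > -3]: now -3*log(y - 1) + log(y + 3).
Answer: -3*log(y - 1) + log(y + 3).


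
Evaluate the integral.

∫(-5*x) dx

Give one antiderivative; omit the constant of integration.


Answer: -5*x**2/2.


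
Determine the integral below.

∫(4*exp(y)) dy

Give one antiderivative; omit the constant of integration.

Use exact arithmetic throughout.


Answer: 4*exp(y).


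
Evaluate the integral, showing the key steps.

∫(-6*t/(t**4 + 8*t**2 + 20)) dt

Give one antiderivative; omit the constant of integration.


Step 1. Substitute u = t**2 + 4, turning ∫(-6*t/(t**4 + 8*t**2 + 20)) dt into ∫(-3/(u**2 + 4)) du: now ∫(-3/(u**2 + 4)) du.
Step 2. Evaluate the standard form: now -3*atan(u/2)/2.
Step 3. Substitute back u = t**2 + 4: now -3*atan(t**2/2 + 2)/2.
Answer: -3*atan(t**2/2 + 2)/2.


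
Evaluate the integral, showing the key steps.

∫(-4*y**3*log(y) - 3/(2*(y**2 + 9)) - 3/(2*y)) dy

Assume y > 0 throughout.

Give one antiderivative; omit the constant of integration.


Step 1. Rewrite: now ∫(-3/(2*y)) dy + ∫(-4*y**3*log(y)) dy + ∫(-3/(2*(y**2 + 9))) dy.
Step 2. Evaluate the standard form: now -atan(y/3)/2 + ∫(-3/(2*y)) dy + ∫(-4*y**3*log(y)) dy.
Step 3. Evaluate the standard form [assuming y > 0]: now -3*log(y)/2 - atan(y/3)/2 + ∫(-4*y**3*log(y)) dy.
Step 4. Integrate ∫(-4*y**3*log(y)) dy by parts with u = log(y), dv = (-4*y**3) dy, so v = -y**4 [assuming y > 0]: now -y**4*log(y) - 3*log(y)/2 - atan(y/3)/2 + ∫(y**3) dy.
Step 5. Evaluate the standard form: now -y**4*log(y) + y**4/4 - 3*log(y)/2 - atan(y/3)/2.
Answer: -y**4*log(y) + y**4/4 - 3*log(y)/2 - atan(y/3)/2.


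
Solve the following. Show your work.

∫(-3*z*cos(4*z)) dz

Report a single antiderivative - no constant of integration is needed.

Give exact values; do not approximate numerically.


Step 1. Integrate ∫(-3*z*cos(4*z)) dz by parts with u = z, dv = (-3*cos(4*z)) dz, so v = -3*sin(4*z)/4: now -3*z*sin(4*z)/4 + ∫(3*sin(4*z)/4) dz.
Step 2. Evaluate the standard form: now -3*z*sin(4*z)/4 - 3*cos(4*z)/16.
Answer: -3*z*sin(4*z)/4 - 3*cos(4*z)/16.


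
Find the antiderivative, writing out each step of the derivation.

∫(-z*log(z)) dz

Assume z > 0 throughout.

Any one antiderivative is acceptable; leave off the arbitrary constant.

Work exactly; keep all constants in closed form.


Step 1. Integrate ∫(-z*log(z)) dz by parts with u = log(z), dv = (-z) dz, so v = -z**2/2 [assuming z > 0]: now -z**2*log(z)/2 + ∫(z/2) dz.
Step 2. Evaluate the standard form: now -z**2*log(z)/2 + z**2/4.
Answer: -z**2*log(z)/2 + z**2/4.


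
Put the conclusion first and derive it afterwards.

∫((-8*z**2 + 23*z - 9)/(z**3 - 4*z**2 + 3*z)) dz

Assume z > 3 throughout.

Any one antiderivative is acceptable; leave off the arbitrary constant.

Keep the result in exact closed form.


The answer is -3*log(z) - 2*log(z - 3) - 3*log(z - 1).
Step 1. Decompose ∫((-8*z**2 + 23*z - 9)/(z**3 - 4*z**2 + 3*z)) dz by partial fractions, (-8*z**2 + 23*z - 9)/(z**3 - 4*z**2 + 3*z) = -3/(z - 1) - 2/(z - 3) - 3/z: now ∫(-3/z) dz + ∫(-2/(z - 3)) dz + ∫(-3/(z - 1)) dz.
Step 2. Evaluate the standard form [assuming z > 0]: now -3*log(z) + ∫(-2/(z - 3)) dz + ∫(-3/(z - 1)) dz.
Step 3. Evaluate the standard form [assuming z > 1]: now -3*log(z) - 3*log(z - 1) + ∫(-2/(z - 3)) dz.
Step 4. Evaluate the standard form [assuming z > 3]: now -3*log(z) - 2*log(z - 3) - 3*log(z - 1).
Answer: -3*log(z) - 2*log(z - 3) - 3*log(z - 1).


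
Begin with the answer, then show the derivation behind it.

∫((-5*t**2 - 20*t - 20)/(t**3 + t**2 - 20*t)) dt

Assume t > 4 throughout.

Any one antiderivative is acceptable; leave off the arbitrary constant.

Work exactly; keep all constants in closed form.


The answer is log(t) - 5*log(t - 4) - log(t + 5).
Step 1. Decompose ∫((-5*t**2 - 20*t - 20)/(t**3 + t**2 - 20*t)) dt by partial fractions, (-5*t**2 - 20*t - 20)/(t**3 + t**2 - 20*t) = -1/(t + 5) - 5/(t - 4) + 1/t: now ∫(1/t) dt + ∫(-5/(t - 4)) dt + ∫(-1/(t + 5)) dt.
Step 2. Evaluate the standard form [assuming t > 0]: now log(t) + ∫(-5/(t - 4)) dt + ∫(-1/(t + 5)) dt.
Step 3. Evaluate the standard form [assuming t > 4]: now log(t) - 5*log(t - 4) + ∫(-1/(t + 5)) dt.
Step 4. Evaluate the standard form [assuming t > -5]: now log(t) - 5*log(t - 4) - log(t + 5).
Answer: log(t) - 5*log(t - 4) - log(t + 5).


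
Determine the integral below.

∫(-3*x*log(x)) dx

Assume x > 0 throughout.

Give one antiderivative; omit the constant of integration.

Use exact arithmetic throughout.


Answer: -3*x**2*log(x)/2 + 3*x**2/4.


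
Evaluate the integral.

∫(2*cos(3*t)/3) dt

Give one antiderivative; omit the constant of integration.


Answer: 2*sin(3*t)/9.


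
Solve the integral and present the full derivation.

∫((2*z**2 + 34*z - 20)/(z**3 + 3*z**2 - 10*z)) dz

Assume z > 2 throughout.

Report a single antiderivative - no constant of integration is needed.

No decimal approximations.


Step 1. Decompose ∫((2*z**2 + 34*z - 20)/(z**3 + 3*z**2 - 10*z)) dz by partial fractions, (2*z**2 + 34*z - 20)/(z**3 + 3*z**2 - 10*z) = -4/(z + 5) + 4/(z - 2) + 2/z: now ∫(2/z) dz + ∫(4/(z - 2)) dz + ∫(-4/(z + 5)) dz.
Step 2. Evaluate the standard form [assuming z > -5]: now -4*log(z + 5) + ∫(2/z) dz + ∫(4/(z - 2)) dz.
Step 3. Evaluate the standard form [assuming z > 0]: now 2*log(z) - 4*log(z + 5) + ∫(4/(z - 2)) dz.
Step 4. Evaluate the standard form [assuming z > 2]: now 2*log(z) + 4*log(z - 2) - 4*log(z + 5).
Answer: 2*log(z) + 4*log(z - 2) - 4*log(z + 5).


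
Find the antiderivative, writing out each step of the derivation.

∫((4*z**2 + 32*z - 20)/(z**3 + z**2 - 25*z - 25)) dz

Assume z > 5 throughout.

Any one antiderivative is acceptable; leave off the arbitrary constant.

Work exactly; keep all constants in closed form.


Step 1. Decompose ∫((4*z**2 + 32*z - 20)/(z**3 + z**2 - 25*z - 25)) dz by partial fractions, (4*z**2 + 32*z - 20)/(z**3 + z**2 - 25*z - 25) = -2/(z + 5) + 2/(z + 1) + 4/(z - 5): now ∫(4/(z - 5)) dz + ∫(2/(z + 1)) dz + ∫(-2/(z + 5)) dz.
Step 2. Evaluate the standard form [assuming z > 5]: now 4*log(z - 5) + ∫(2/(z + 1)) dz + ∫(-2/(z + 5)) dz.
Step 3. Evaluate the standard form [assuming z > -5]: now 4*log(z - 5) - 2*log(z + 5) + ∫(2/(z + 1)) dz.
Step 4. Evaluate the standard form [assuming z > -1]: now 4*log(z - 5) + 2*log(z + 1) - 2*log(z + 5).
Answer: 4*log(z - 5) + 2*log(z + 1) - 2*log(z + 5).


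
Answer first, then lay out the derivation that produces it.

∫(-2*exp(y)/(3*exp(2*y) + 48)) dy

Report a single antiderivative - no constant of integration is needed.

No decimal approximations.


The answer is -atan(exp(y)/4)/6.
Step 1. Substitute u = exp(y), turning ∫(-2*exp(y)/(3*exp(2*y) + 48)) dy into ∫(-2/(3*(u**2 + 16))) du: now ∫(-2/(3*(u**2 + 16))) du.
Step 2. Evaluate the standard form: now -atan(u/4)/6.
Step 3. Substitute back u = exp(y): now -atan(exp(y)/4)/6.
Answer: -atan(exp(y)/4)/6.


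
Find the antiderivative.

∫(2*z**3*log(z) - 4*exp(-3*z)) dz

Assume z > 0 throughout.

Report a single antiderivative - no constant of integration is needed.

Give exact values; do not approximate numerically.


Answer: z**4*log(z)/2 - z**4/8 + 4*exp(-3*z)/3.


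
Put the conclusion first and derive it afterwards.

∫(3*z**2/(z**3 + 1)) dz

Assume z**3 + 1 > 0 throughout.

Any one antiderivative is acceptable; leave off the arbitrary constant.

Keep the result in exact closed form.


The answer is log(z**3 + 1).
Step 1. Substitute u = z**3 + 1, turning ∫(3*z**2/(z**3 + 1)) dz into ∫(1/u) du: now ∫(1/u) du.
Step 2. Evaluate the standard form [assuming u > 0]: now log(u).
Step 3. Substitute back u = z**3 + 1: now log(z**3 + 1).
Answer: log(z**3 + 1).


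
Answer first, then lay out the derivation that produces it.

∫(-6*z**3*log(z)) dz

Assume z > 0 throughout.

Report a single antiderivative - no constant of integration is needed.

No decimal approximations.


The answer is -3*z**4*log(z)/2 + 3*z**4/8.
Step 1. Integrate ∫(-6*z**3*log(z)) dz by parts with u = log(z), dv = (-6*z**3) dz, so v = -3*z**4/2 [assuming z > 0]: now -3*z**4*log(z)/2 + ∫(3*z**3/2) dz.
Step 2. Evaluate the standard form: now -3*z**4*log(z)/2 + 3*z**4/8.
Answer: -3*z**4*log(z)/2 + 3*z**4/8.


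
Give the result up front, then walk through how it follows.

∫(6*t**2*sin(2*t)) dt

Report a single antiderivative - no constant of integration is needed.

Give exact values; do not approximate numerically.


The answer is -3*t**2*cos(2*t) + 3*t*sin(2*t) + 3*cos(2*t)/2.
Step 1. Integrate ∫(6*t**2*sin(2*t)) dt by parts with u = t**2, dv = (6*sin(2*t)) dt, so v = -3*cos(2*t): now -3*t**2*cos(2*t) + ∫(6*t*cos(2*t)) dt.
Step 2. Integrate ∫(6*t*cos(2*t)) dt by parts with u = t, dv = (6*cos(2*t)) dt, so v = 3*sin(2*t): now -3*t**2*cos(2*t) + 3*t*sin(2*t) + ∫(-3*sin(2*t)) dt.
Step 3. Evaluate the standard form: now -3*t**2*cos(2*t) + 3*t*sin(2*t) + 3*cos(2*t)/2.
Answer: -3*t**2*cos(2*t) + 3*t*sin(2*t) + 3*cos(2*t)/2.


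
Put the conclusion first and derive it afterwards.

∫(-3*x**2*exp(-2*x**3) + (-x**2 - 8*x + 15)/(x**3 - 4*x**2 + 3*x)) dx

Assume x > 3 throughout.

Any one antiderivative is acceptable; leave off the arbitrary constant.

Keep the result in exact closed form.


The answer is 5*log(x) - 3*log(x - 3) - 3*log(x - 1) + exp(-2*x**3)/2.
Step 1. Rewrite: now ∫(-3*x**2*exp(-2*x**3)) dx + ∫((-x**2 - 8*x + 15)/(x**3 - 4*x**2 + 3*x)) dx.
Step 2. Substitute u = x**3, turning ∫(-3*x**2*exp(-2*x**3)) dx into ∫(-exp(-2*u)) du: now ∫((-x**2 - 8*x + 15)/(x**3 - 4*x**2 + 3*x)) dx + ∫(-exp(-2*u)) du.
Step 3. Evaluate the standard form: now ∫((-x**2 - 8*x + 15)/(x**3 - 4*x**2 + 3*x)) dx + exp(-2*u)/2.
Step 4. Substitute back u = x**3: now ∫((-x**2 - 8*x + 15)/(x**3 - 4*x**2 + 3*x)) dx + exp(-2*x**3)/2.
Step 5. Decompose ∫((-x**2 - 8*x + 15)/(x**3 - 4*x**2 + 3*x)) dx by partial fractions, (-x**2 - 8*x + 15)/(x**3 - 4*x**2 + 3*x) = -3/(x - 1) - 3/(x - 3) + 5/x: now ∫(5/x) dx + ∫(-3/(x - 3)) dx + ∫(-3/(x - 1)) dx + exp(-2*x**3)/2.
Step 6. Evaluate the standard form [assuming x > 1]: now -3*log(x - 1) + ∫(5/x) dx + ∫(-3/(x - 3)) dx + exp(-2*x**3)/2.
Step 7. Evaluate the standard form [assuming x > 3]: now -3*log(x - 3) - 3*log(x - 1) + ∫(5/x) dx + exp(-2*x**3)/2.
Step 8. Evaluate the standard form [assuming x > 0]: now 5*log(x) - 3*log(x - 3) - 3*log(x - 1) + exp(-2*x**3)/2.
Answer: 5*log(x) - 3*log(x - 3) - 3*log(x - 1) + exp(-2*x**3)/2.


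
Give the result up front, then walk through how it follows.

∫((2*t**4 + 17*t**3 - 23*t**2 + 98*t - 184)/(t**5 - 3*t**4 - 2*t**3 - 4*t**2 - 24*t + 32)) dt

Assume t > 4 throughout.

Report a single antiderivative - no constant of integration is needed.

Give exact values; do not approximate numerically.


The answer is 4*log(t - 4) + 2*log(t - 1) - 4*log(t + 2) - 3*atan(t/2)/2.
Step 1. Decompose ∫((2*t**4 + 17*t**3 - 23*t**2 + 98*t - 184)/(t**5 - 3*t**4 - 2*t**3 - 4*t**2 - 24*t + 32)) dt by partial fractions, (2*t**4 + 17*t**3 - 23*t**2 + 98*t - 184)/(t**5 - 3*t**4 - 2*t**3 - 4*t**2 - 24*t + 32) = -3/(t**2 + 4) - 4/(t + 2) + 2/(t - 1) + 4/(t - 4): now ∫(4/(t - 4)) dt + ∫(2/(t - 1)) dt + ∫(-4/(t + 2)) dt + ∫(-3/(t**2 + 4)) dt.
Step 2. Evaluate the standard form [assuming t > -2]: now -4*log(t + 2) + ∫(4/(t - 4)) dt + ∫(2/(t - 1)) dt + ∫(-3/(t**2 + 4)) dt.
Step 3. Evaluate the standard form [assuming t > 1]: now 2*log(t - 1) - 4*log(t + 2) + ∫(4/(t - 4)) dt + ∫(-3/(t**2 + 4)) dt.
Step 4. Evaluate the standard form [assuming t > 4]: now 4*log(t - 4) + 2*log(t - 1) - 4*log(t + 2) + ∫(-3/(t**2 + 4)) dt.
Step 5. Evaluate the standard form: now 4*log(t - 4) + 2*log(t - 1) - 4*log(t + 2) - 3*atan(t/2)/2.
Answer: 4*log(t - 4) + 2*log(t - 1) - 4*log(t + 2) - 3*atan(t/2)/2.


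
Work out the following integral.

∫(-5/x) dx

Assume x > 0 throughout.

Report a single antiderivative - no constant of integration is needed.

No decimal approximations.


Answer: -5*log(x).


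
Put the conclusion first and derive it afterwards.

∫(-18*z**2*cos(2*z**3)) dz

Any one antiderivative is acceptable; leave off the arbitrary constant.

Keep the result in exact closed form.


The answer is -3*sin(2*z**3).
Step 1. Substitute u = z**3, turning ∫(-18*z**2*cos(2*z**3)) dz into ∫(-6*cos(2*u)) du: now ∫(-6*cos(2*u)) du.
Step 2. Evaluate the standard form: now -3*sin(2*u).
Step 3. Substitute back u = z**3: now -3*sin(2*z**3).
Answer: -3*sin(2*z**3).


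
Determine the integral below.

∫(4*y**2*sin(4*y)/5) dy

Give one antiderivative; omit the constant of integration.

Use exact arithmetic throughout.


Answer: -y**2*cos(4*y)/5 + y*sin(4*y)/10 + cos(4*y)/40.


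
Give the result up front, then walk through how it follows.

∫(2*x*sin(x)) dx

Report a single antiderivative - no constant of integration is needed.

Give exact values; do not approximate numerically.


The answer is -2*x*cos(x) + 2*sin(x).
Step 1. Integrate ∫(2*x*sin(x)) dx by parts with u = x, dv = (2*sin(x)) dx, so v = -2*cos(x): now -2*x*cos(x) + ∫(2*cos(x)) dx.
Step 2. Evaluate the standard form: now -2*x*cos(x) + 2*sin(x).
Answer: -2*x*cos(x) + 2*sin(x).


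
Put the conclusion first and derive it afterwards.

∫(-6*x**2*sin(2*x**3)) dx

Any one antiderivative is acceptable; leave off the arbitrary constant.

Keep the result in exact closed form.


The answer is cos(2*x**3).
Step 1. Substitute u = x**3, turning ∫(-6*x**2*sin(2*x**3)) dx into ∫(-2*sin(2*u)) du: now ∫(-2*sin(2*u)) du.
Step 2. Evaluate the standard form: now cos(2*u).
Step 3. Substitute back u = x**3: now cos(2*x**3).
Answer: cos(2*x**3).


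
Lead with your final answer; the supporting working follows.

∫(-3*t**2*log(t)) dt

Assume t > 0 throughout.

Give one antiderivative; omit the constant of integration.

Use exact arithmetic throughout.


The answer is -t**3*log(t) + t**3/3.
Step 1. Integrate ∫(-3*t**2*log(t)) dt by parts with u = log(t), dv = (-3*t**2) dt, so v = -t**3 [assuming t > 0]: now -t**3*log(t) + ∫(t**2) dt.
Step 2. Evaluate the standard form: now -t**3*log(t) + t**3/3.
Answer: -t**3*log(t) + t**3/3.


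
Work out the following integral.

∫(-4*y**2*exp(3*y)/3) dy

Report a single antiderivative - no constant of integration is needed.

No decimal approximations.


Answer: -4*y**2*exp(3*y)/9 + 8*y*exp(3*y)/27 - 8*exp(3*y)/81.


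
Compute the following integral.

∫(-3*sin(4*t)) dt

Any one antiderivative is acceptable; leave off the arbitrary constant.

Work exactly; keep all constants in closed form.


Answer: 3*cos(4*t)/4.


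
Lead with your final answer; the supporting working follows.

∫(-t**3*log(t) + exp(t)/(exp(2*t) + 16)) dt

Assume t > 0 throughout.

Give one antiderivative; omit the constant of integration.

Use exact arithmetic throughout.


The answer is -t**4*log(t)/4 + t**4/16 + atan(exp(t)/4)/4.
Step 1. Rewrite: now ∫(-t**3*log(t)) dt + ∫(exp(t)/(exp(2*t) + 16)) dt.
Step 2. Substitute u = exp(t), turning ∫(exp(t)/(exp(2*t) + 16)) dt into ∫(1/(u**2 + 16)) du: now ∫(-t**3*log(t)) dt + ∫(1/(u**2 + 16)) du.
Step 3. Evaluate the standard form: now atan(u/4)/4 + ∫(-t**3*log(t)) dt.
Step 4. Substitute back u = exp(t): now atan(exp(t)/4)/4 + ∫(-t**3*log(t)) dt.
Step 5. Integrate ∫(-t**3*log(t)) dt by parts with u = log(t), dv = (-t**3) dt, so v = -t**4/4 [assuming t > 0]: now -t**4*log(t)/4 + atan(exp(t)/4)/4 + ∫(t**3/4) dt.
Step 6. Evaluate the standard form: now -t**4*log(t)/4 + t**4/16 + atan(exp(t)/4)/4.
Answer: -t**4*log(t)/4 + t**4/16 + atan(exp(t)/4)/4.


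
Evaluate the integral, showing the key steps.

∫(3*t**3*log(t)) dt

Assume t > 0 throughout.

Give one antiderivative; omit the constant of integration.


Step 1. Integrate ∫(3*t**3*log(t)) dt by parts with u = log(t), dv = (3*t**3) dt, so v = 3*t**4/4 [assuming t > 0]: now 3*t**4*log(t)/4 + ∫(-3*t**3/4) dt.
Step 2. Evaluate the standard form: now 3*t**4*log(t)/4 - 3*t**4/16.
Answer: 3*t**4*log(t)/4 - 3*t**4/16.


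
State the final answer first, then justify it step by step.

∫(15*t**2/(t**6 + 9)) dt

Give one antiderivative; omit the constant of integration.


The answer is 5*atan(t**3/3)/3.
Step 1. Substitute u = t**3, turning ∫(15*t**2/(t**6 + 9)) dt into ∫(5/(u**2 + 9)) du: now ∫(5/(u**2 + 9)) du.
Step 2. Evaluate the standard form: now 5*atan(u/3)/3.
Step 3. Substitute back u = t**3: now 5*atan(t**3/3)/3.
Answer: 5*atan(t**3/3)/3.


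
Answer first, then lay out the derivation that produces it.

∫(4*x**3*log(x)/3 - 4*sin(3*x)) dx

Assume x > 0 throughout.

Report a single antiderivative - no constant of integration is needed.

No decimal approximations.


The answer is x**4*log(x)/3 - x**4/12 + 4*cos(3*x)/3.
Step 1. Rewrite: now ∫(4*x**3*log(x)/3) dx + ∫(-4*sin(3*x)) dx.
Step 2. Integrate ∫(4*x**3*log(x)/3) dx by parts with u = log(x), dv = (4*x**3/3) dx, so v = x**4/3 [assuming x > 0]: now x**4*log(x)/3 + ∫(-x**3/3) dx + ∫(-4*sin(3*x)) dx.
Step 3. Evaluate the standard form: now x**4*log(x)/3 - x**4/12 + ∫(-4*sin(3*x)) dx.
Step 4. Evaluate the standard form: now x**4*log(x)/3 - x**4/12 + 4*cos(3*x)/3.
Answer: x**4*log(x)/3 - x**4/12 + 4*cos(3*x)/3.


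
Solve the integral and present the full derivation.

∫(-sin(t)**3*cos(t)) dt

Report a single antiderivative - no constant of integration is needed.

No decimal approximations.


Step 1. Substitute u = sin(t), turning ∫(-sin(t)**3*cos(t)) dt into ∫(-u**3) du: now ∫(-u**3) du.
Step 2. Evaluate the standard form: now -u**4/4.
Step 3. Substitute back u = sin(t): now -sin(t)**4/4.
Answer: -sin(t)**4/4.


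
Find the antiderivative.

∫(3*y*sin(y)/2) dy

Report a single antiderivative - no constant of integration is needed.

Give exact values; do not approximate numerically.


Answer: -3*y*cos(y)/2 + 3*sin(y)/2.


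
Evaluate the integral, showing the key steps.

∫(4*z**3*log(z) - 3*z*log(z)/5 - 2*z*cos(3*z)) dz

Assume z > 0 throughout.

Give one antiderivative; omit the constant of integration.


Step 1. Rewrite: now ∫(-3*z*log(z)/5) dz + ∫(-2*z*cos(3*z)) dz + ∫(4*z**3*log(z)) dz.
Step 2. Integrate ∫(-2*z*cos(3*z)) dz by parts with u = z, dv = (-2*cos(3*z)) dz, so v = -2*sin(3*z)/3: now -2*z*sin(3*z)/3 + ∫(-3*z*log(z)/5) dz + ∫(4*z**3*log(z)) dz + ∫(2*sin(3*z)/3) dz.
Step 3. Evaluate the standard form: now -2*z*sin(3*z)/3 - 2*cos(3*z)/9 + ∫(-3*z*log(z)/5) dz + ∫(4*z**3*log(z)) dz.
Step 4. Integrate ∫(4*z**3*log(z)) dz by parts with u = log(z), dv = (4*z**3) dz, so v = z**4 [assuming z > 0]: now z**4*log(z) - 2*z*sin(3*z)/3 - 2*cos(3*z)/9 + ∫(-z**3) dz + ∫(-3*z*log(z)/5) dz.
Step 5. Evaluate the standard form: now z**4*log(z) - z**4/4 - 2*z*sin(3*z)/3 - 2*cos(3*z)/9 + ∫(-3*z*log(z)/5) dz.
Step 6. Integrate ∫(-3*z*log(z)/5) dz by parts with u = log(z), dv = (-3*z/5) dz, so v = -3*z**2/10 [assuming z > 0]: now z**4*log(z) - z**4/4 - 3*z**2*log(z)/10 - 2*z*sin(3*z)/3 - 2*cos(3*z)/9 + ∫(3*z/10) dz.
Step 7. Evaluate the standard form: now z**4*log(z) - z**4/4 - 3*z**2*log(z)/10 + 3*z**2/20 - 2*z*sin(3*z)/3 - 2*cos(3*z)/9.
Answer: z**4*log(z) - z**4/4 - 3*z**2*log(z)/10 + 3*z**2/20 - 2*z*sin(3*z)/3 - 2*cos(3*z)/9.


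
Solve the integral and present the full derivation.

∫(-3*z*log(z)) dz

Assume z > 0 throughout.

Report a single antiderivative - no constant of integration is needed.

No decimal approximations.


Step 1. Integrate ∫(-3*z*log(z)) dz by parts with u = log(z), dv = (-3*z) dz, so v = -3*z**2/2 [assuming z > 0]: now -3*z**2*log(z)/2 + ∫(3*z/2) dz.
Step 2. Evaluate the standard form: now -3*z**2*log(z)/2 + 3*z**2/4.
Answer: -3*z**2*log(z)/2 + 3*z**2/4.


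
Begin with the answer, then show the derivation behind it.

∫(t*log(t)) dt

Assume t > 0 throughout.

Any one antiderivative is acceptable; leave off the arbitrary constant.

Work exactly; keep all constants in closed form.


The answer is t**2*log(t)/2 - t**2/4.
Step 1. Integrate ∫(t*log(t)) dt by parts with u = log(t), dv = (t) dt, so v = t**2/2 [assuming t > 0]: now t**2*log(t)/2 + ∫(-t/2) dt.
Step 2. Evaluate the standard form: now t**2*log(t)/2 - t**2/4.
Answer: t**2*log(t)/2 - t**2/4.


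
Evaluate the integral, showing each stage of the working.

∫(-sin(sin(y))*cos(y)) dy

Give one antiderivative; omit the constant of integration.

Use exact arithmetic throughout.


Step 1. Substitute u = sin(y), turning ∫(-sin(sin(y))*cos(y)) dy into ∫(-sin(u)) du: now ∫(-sin(u)) du.
Step 2. Evaluate the standard form: now cos(u).
Step 3. Substitute back u = sin(y): now cos(sin(y)).
Answer: cos(sin(y)).


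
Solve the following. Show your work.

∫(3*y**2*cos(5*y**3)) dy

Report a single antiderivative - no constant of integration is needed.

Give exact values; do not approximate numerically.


Step 1. Substitute u = y**3, turning ∫(3*y**2*cos(5*y**3)) dy into ∫(cos(5*u)) du: now ∫(cos(5*u)) du.
Step 2. Evaluate the standard form: now sin(5*u)/5.
Step 3. Substitute back u = y**3: now sin(5*y**3)/5.
Answer: sin(5*y**3)/5.


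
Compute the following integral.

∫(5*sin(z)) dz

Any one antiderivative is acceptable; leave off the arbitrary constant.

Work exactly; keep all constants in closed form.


Answer: -5*cos(z).


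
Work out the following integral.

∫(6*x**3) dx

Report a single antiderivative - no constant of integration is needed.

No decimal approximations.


Answer: 3*x**4/2.


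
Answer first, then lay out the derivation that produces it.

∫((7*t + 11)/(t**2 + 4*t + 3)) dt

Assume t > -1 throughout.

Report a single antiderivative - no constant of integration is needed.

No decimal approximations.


The answer is 2*log(t + 1) + 5*log(t + 3).
Step 1. Decompose ∫((7*t + 11)/(t**2 + 4*t + 3)) dt by partial fractions, (7*t + 11)/(t**2 + 4*t + 3) = 5/(t + 3) + 2/(t + 1): now ∫(2/(t + 1)) dt + ∫(5/(t + 3)) dt.
Step 2. Evaluate the standard form [assuming t > -1]: now 2*log(t + 1) + ∫(5/(t + 3)) dt.
Step 3. Evaluate the standard form [assuming t > -3]: now 2*log(t + 1) + 5*log(t + 3).
Answer: 2*log(t + 1) + 5*log(t + 3).


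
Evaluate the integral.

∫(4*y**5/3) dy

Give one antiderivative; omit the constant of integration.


Answer: 2*y**6/9.


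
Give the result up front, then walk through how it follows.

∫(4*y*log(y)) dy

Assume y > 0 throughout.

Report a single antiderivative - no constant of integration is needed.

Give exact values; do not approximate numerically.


The answer is 2*y**2*log(y) - y**2.
Step 1. Integrate ∫(4*y*log(y)) dy by parts with u = log(y), dv = (4*y) dy, so v = 2*y**2 [assuming y > 0]: now 2*y**2*log(y) + ∫(-2*y) dy.
Step 2. Evaluate the standard form: now 2*y**2*log(y) - y**2.
Answer: 2*y**2*log(y) - y**2.


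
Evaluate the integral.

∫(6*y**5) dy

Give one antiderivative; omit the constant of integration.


Answer: y**6.


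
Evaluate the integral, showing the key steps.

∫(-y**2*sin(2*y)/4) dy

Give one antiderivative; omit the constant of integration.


Step 1. Integrate ∫(-y**2*sin(2*y)/4) dy by parts with u = y**2, dv = (-sin(2*y)/4) dy, so v = cos(2*y)/8: now y**2*cos(2*y)/8 + ∫(-y*cos(2*y)/4) dy.
Step 2. Integrate ∫(-y*cos(2*y)/4) dy by parts with u = y, dv = (-cos(2*y)/4) dy, so v = -sin(2*y)/8: now y**2*cos(2*y)/8 - y*sin(2*y)/8 + ∫(sin(2*y)/8) dy.
Step 3. Evaluate the standard form: now y**2*cos(2*y)/8 - y*sin(2*y)/8 - cos(2*y)/16.
Answer: y**2*cos(2*y)/8 - y*sin(2*y)/8 - cos(2*y)/16.


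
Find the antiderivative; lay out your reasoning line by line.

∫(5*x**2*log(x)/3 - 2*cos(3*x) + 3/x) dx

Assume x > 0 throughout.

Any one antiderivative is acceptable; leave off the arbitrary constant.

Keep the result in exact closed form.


Step 1. Rewrite: now ∫(3/x) dx + ∫(5*x**2*log(x)/3) dx + ∫(-2*cos(3*x)) dx.
Step 2. Evaluate the standard form [assuming x > 0]: now 3*log(x) + ∫(5*x**2*log(x)/3) dx + ∫(-2*cos(3*x)) dx.
Step 3. Evaluate the standard form: now 3*log(x) - 2*sin(3*x)/3 + ∫(5*x**2*log(x)/3) dx.
Step 4. Integrate ∫(5*x**2*log(x)/3) dx by parts with u = log(x), dv = (5*x**2/3) dx, so v = 5*x**3/9 [assuming x > 0]: now 5*x**3*log(x)/9 + 3*log(x) - 2*sin(3*x)/3 + ∫(-5*x**2/9) dx.
Step 5. Evaluate the standard form: now 5*x**3*log(x)/9 - 5*x**3/27 + 3*log(x) - 2*sin(3*x)/3.
Answer: 5*x**3*log(x)/9 - 5*x**3/27 + 3*log(x) - 2*sin(3*x)/3.


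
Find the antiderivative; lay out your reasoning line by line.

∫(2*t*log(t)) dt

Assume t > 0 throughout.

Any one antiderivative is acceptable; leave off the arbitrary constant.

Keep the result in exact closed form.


Step 1. Integrate ∫(2*t*log(t)) dt by parts with u = log(t), dv = (2*t) dt, so v = t**2 [assuming t > 0]: now t**2*log(t) + ∫(-t) dt.
Step 2. Evaluate the standard form: now t**2*log(t) - t**2/2.
Answer: t**2*log(t) - t**2/2.


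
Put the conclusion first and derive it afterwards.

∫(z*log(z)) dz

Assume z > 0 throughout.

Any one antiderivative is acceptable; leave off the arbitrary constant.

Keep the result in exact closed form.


The answer is z**2*log(z)/2 - z**2/4.
Step 1. Integrate ∫(z*log(z)) dz by parts with u = log(z), dv = (z) dz, so v = z**2/2 [assuming z > 0]: now z**2*log(z)/2 + ∫(-z/2) dz.
Step 2. Evaluate the standard form: now z**2*log(z)/2 - z**2/4.
Answer: z**2*log(z)/2 - z**2/4.


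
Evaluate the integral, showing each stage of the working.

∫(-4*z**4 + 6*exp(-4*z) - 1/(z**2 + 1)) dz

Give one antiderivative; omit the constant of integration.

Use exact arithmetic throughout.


Step 1. Rewrite: now ∫(-4*z**4) dz + ∫(-1/(z**2 + 1)) dz + ∫(6*exp(-4*z)) dz.
Step 2. Evaluate the standard form: now -atan(z) + ∫(-4*z**4) dz + ∫(6*exp(-4*z)) dz.
Step 3. Evaluate the standard form: now -4*z**5/5 - atan(z) + ∫(6*exp(-4*z)) dz.
Step 4. Evaluate the standard form: now -4*z**5/5 - atan(z) - 3*exp(-4*z)/2.
Answer: -4*z**5/5 - atan(z) - 3*exp(-4*z)/2.


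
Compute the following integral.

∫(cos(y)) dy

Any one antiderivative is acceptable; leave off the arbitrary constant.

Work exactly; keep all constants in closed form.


Answer: sin(y).


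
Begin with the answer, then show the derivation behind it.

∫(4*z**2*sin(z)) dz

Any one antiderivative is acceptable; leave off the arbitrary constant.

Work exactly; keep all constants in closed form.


The answer is -4*z**2*cos(z) + 8*z*sin(z) + 8*cos(z).
Step 1. Integrate ∫(4*z**2*sin(z)) dz by parts with u = z**2, dv = (4*sin(z)) dz, so v = -4*cos(z): now -4*z**2*cos(z) + ∫(8*z*cos(z)) dz.
Step 2. Integrate ∫(8*z*cos(z)) dz by parts with u = z, dv = (8*cos(z)) dz, so v = 8*sin(z): now -4*z**2*cos(z) + 8*z*sin(z) + ∫(-8*sin(z)) dz.
Step 3. Evaluate the standard form: now -4*z**2*cos(z) + 8*z*sin(z) + 8*cos(z).
Answer: -4*z**2*cos(z) + 8*z*sin(z) + 8*cos(z).


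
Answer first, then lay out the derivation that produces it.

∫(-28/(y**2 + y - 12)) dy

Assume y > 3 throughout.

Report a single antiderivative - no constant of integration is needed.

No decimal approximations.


The answer is -4*log(y - 3) + 4*log(y + 4).
Step 1. Decompose ∫(-28/(y**2 + y - 12)) dy by partial fractions, -28/(y**2 + y - 12) = 4/(y + 4) - 4/(y - 3): now ∫(-4/(y - 3)) dy + ∫(4/(y + 4)) dy.
Step 2. Evaluate the standard form [assuming y > 3]: now -4*log(y - 3) + ∫(4/(y + 4)) dy.
Step 3. Evaluate the standard form [assuming y > -4]: now -4*log(y - 3) + 4*log(y + 4).
Answer: -4*log(y - 3) + 4*log(y + 4).


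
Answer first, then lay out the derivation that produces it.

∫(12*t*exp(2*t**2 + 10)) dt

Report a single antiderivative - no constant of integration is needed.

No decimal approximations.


The answer is 3*exp(2*t**2 + 10).
Step 1. Substitute u = t**2 + 5, turning ∫(12*t*exp(2*t**2 + 10)) dt into ∫(6*exp(2*u)) du: now ∫(6*exp(2*u)) du.
Step 2. Evaluate the standard form: now 3*exp(2*u).
Step 3. Substitute back u = t**2 + 5: now 3*exp(2*t**2 + 10).
Answer: 3*exp(2*t**2 + 10).


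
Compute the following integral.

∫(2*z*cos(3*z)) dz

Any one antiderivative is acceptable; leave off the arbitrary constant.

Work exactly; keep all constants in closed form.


Answer: 2*z*sin(3*z)/3 + 2*cos(3*z)/9.


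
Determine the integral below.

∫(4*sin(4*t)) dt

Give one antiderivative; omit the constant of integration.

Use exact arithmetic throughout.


Answer: -cos(4*t).


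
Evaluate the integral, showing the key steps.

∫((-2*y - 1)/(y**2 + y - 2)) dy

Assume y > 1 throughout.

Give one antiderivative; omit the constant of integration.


Step 1. Decompose ∫((-2*y - 1)/(y**2 + y - 2)) dy by partial fractions, (-2*y - 1)/(y**2 + y - 2) = -1/(y + 2) - 1/(y - 1): now ∫(-1/(y - 1)) dy + ∫(-1/(y + 2)) dy.
Step 2. Evaluate the standard form [assuming y > -2]: now -log(y + 2) + ∫(-1/(y - 1)) dy.
Step 3. Evaluate the standard form [assuming y > 1]: now -log(y - 1) - log(y + 2).
Answer: -log(y - 1) - log(y + 2).


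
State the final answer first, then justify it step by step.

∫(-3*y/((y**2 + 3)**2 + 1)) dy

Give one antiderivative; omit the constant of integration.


The answer is -3*atan(y**2 + 3)/2.
Step 1. Substitute u = y**2 + 3, turning ∫(-3*y/((y**2 + 3)**2 + 1)) dy into ∫(-3/(2*(u**2 + 1))) du: now ∫(-3/(2*(u**2 + 1))) du.
Step 2. Evaluate the standard form: now -3*atan(u)/2.
Step 3. Substitute back u = y**2 + 3: now -3*atan(y**2 + 3)/2.
Answer: -3*atan(y**2 + 3)/2.


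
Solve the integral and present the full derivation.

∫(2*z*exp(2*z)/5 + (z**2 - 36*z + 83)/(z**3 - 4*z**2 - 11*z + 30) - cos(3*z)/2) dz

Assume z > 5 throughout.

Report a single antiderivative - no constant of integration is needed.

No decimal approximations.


Step 1. Rewrite: now ∫(2*z*exp(2*z)/5) dz + ∫((z**2 - 36*z + 83)/(z**3 - 4*z**2 - 11*z + 30)) dz + ∫(-cos(3*z)/2) dz.
Step 2. Decompose ∫((z**2 - 36*z + 83)/(z**3 - 4*z**2 - 11*z + 30)) dz by partial fractions, (z**2 - 36*z + 83)/(z**3 - 4*z**2 - 11*z + 30) = 5/(z + 3) - 1/(z - 2) - 3/(z - 5): now ∫(2*z*exp(2*z)/5) dz + ∫(-3/(z - 5)) dz + ∫(-1/(z - 2)) dz + ∫(5/(z + 3)) dz + ∫(-cos(3*z)/2) dz.
Step 3. Evaluate the standard form [assuming z > 2]: now -log(z - 2) + ∫(2*z*exp(2*z)/5) dz + ∫(-3/(z - 5)) dz + ∫(5/(z + 3)) dz + ∫(-cos(3*z)/2) dz.
Step 4. Evaluate the standard form [assuming z > -3]: now -log(z - 2) + 5*log(z + 3) + ∫(2*z*exp(2*z)/5) dz + ∫(-3/(z - 5)) dz + ∫(-cos(3*z)/2) dz.
Step 5. Evaluate the standard form [assuming z > 5]: now -3*log(z - 5) - log(z - 2) + 5*log(z + 3) + ∫(2*z*exp(2*z)/5) dz + ∫(-cos(3*z)/2) dz.
Step 6. Evaluate the standard form: now -3*log(z - 5) - log(z - 2) + 5*log(z + 3) - sin(3*z)/6 + ∫(2*z*exp(2*z)/5) dz.
Step 7. Integrate ∫(2*z*exp(2*z)/5) dz by parts with u = z, dv = (2*exp(2*z)/5) dz, so v = exp(2*z)/5: now z*exp(2*z)/5 - 3*log(z - 5) - log(z - 2) + 5*log(z + 3) - sin(3*z)/6 + ∫(-exp(2*z)/5) dz.
Step 8. Evaluate the standard form: now z*exp(2*z)/5 - exp(2*z)/10 - 3*log(z - 5) - log(z - 2) + 5*log(z + 3) - sin(3*z)/6.
Answer: z*exp(2*z)/5 - exp(2*z)/10 - 3*log(z - 5) - log(z - 2) + 5*log(z + 3) - sin(3*z)/6.


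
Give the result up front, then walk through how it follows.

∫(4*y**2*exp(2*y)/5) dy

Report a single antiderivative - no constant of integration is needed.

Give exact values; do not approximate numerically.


The answer is 2*y**2*exp(2*y)/5 - 2*y*exp(2*y)/5 + exp(2*y)/5.
Step 1. Integrate ∫(4*y**2*exp(2*y)/5) dy by parts with u = y**2, dv = (4*exp(2*y)/5) dy, so v = 2*exp(2*y)/5: now 2*y**2*exp(2*y)/5 + ∫(-4*y*exp(2*y)/5) dy.
Step 2. Integrate ∫(-4*y*exp(2*y)/5) dy by parts with u = y, dv = (-4*exp(2*y)/5) dy, so v = -2*exp(2*y)/5: now 2*y**2*exp(2*y)/5 - 2*y*exp(2*y)/5 + ∫(2*exp(2*y)/5) dy.
Step 3. Evaluate the standard form: now 2*y**2*exp(2*y)/5 - 2*y*exp(2*y)/5 + exp(2*y)/5.
Answer: 2*y**2*exp(2*y)/5 - 2*y*exp(2*y)/5 + exp(2*y)/5.


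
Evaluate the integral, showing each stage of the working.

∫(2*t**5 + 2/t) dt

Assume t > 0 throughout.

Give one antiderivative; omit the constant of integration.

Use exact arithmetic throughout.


Step 1. Rewrite: now ∫(2/t) dt + ∫(2*t**5) dt.
Step 2. Evaluate the standard form [assuming t > 0]: now 2*log(t) + ∫(2*t**5) dt.
Step 3. Evaluate the standard form: now t**6/3 + 2*log(t).
Answer: t**6/3 + 2*log(t).


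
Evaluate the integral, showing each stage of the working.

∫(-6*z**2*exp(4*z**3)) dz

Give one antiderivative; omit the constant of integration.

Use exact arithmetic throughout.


Step 1. Substitute u = z**3, turning ∫(-6*z**2*exp(4*z**3)) dz into ∫(-2*exp(4*u)) du: now ∫(-2*exp(4*u)) du.
Step 2. Evaluate the standard form: now -exp(4*u)/2.
Step 3. Substitute back u = z**3: now -exp(4*z**3)/2.
Answer: -exp(4*z**3)/2.


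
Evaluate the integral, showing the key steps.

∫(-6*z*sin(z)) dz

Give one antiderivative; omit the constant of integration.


Step 1. Integrate ∫(-6*z*sin(z)) dz by parts with u = z, dv = (-6*sin(z)) dz, so v = 6*cos(z): now 6*z*cos(z) + ∫(-6*cos(z)) dz.
Step 2. Evaluate the standard form: now 6*z*cos(z) - 6*sin(z).
Answer: 6*z*cos(z) - 6*sin(z).


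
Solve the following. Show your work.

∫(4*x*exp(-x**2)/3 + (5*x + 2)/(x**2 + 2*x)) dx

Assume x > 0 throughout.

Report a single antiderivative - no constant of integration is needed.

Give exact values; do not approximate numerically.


Step 1. Rewrite: now ∫(4*x*exp(-x**2)/3) dx + ∫((5*x + 2)/(x**2 + 2*x)) dx.
Step 2. Substitute u = x**2, turning ∫(4*x*exp(-x**2)/3) dx into ∫(2*exp(-u)/3) du: now ∫((5*x + 2)/(x**2 + 2*x)) dx + ∫(2*exp(-u)/3) du.
Step 3. Evaluate the standard form: now ∫((5*x + 2)/(x**2 + 2*x)) dx - 2*exp(-u)/3.
Step 4. Substitute back u = x**2: now ∫((5*x + 2)/(x**2 + 2*x)) dx - 2*exp(-x**2)/3.
Step 5. Decompose ∫((5*x + 2)/(x**2 + 2*x)) dx by partial fractions, (5*x + 2)/(x**2 + 2*x) = 4/(x + 2) + 1/x: now ∫(1/x) dx + ∫(4/(x + 2)) dx - 2*exp(-x**2)/3.
Step 6. Evaluate the standard form [assuming x > -2]: now 4*log(x + 2) + ∫(1/x) dx - 2*exp(-x**2)/3.
Step 7. Evaluate the standard form [assuming x > 0]: now log(x) + 4*log(x + 2) - 2*exp(-x**2)/3.
Answer: log(x) + 4*log(x + 2) - 2*exp(-x**2)/3.


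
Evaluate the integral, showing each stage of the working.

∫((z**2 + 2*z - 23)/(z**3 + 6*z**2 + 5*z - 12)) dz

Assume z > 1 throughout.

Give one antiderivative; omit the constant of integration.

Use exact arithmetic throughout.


Step 1. Decompose ∫((z**2 + 2*z - 23)/(z**3 + 6*z**2 + 5*z - 12)) dz by partial fractions, (z**2 + 2*z - 23)/(z**3 + 6*z**2 + 5*z - 12) = -3/(z + 4) + 5/(z + 3) - 1/(z - 1): now ∫(-1/(z - 1)) dz + ∫(5/(z + 3)) dz + ∫(-3/(z + 4)) dz.
Step 2. Evaluate the standard form [assuming z > -3]: now 5*log(z + 3) + ∫(-1/(z - 1)) dz + ∫(-3/(z + 4)) dz.
Step 3. Evaluate the standard form [assuming z > 1]: now -log(z - 1) + 5*log(z + 3) + ∫(-3/(z + 4)) dz.
Step 4. Evaluate the standard form [assuming z > -4]: now -log(z - 1) + 5*log(z + 3) - 3*log(z + 4).
Answer: -log(z - 1) + 5*log(z + 3) - 3*log(z + 4).
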